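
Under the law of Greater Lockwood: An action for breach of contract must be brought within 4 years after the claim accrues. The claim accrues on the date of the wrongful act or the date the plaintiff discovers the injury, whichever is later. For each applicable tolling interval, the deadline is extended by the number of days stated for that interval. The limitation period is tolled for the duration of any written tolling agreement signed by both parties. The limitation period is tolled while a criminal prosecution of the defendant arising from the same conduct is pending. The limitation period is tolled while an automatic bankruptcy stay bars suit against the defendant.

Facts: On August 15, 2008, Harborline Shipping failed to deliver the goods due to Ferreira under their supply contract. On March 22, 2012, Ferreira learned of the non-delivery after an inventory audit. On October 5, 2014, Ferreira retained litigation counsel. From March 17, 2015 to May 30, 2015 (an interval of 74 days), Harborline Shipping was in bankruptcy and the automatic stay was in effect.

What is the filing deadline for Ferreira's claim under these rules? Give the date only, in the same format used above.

June 4, 2016

The claim accrued on March 22, 2012 — the later of the August 15, 2008 act and the March 22, 2012 discovery.
4 years from March 22, 2012 is March 22, 2016.
The automatic bankruptcy stay from March 17, 2015 to May 30, 2015 tolled the period for 74 days, extending the deadline to June 4, 2016.
The other events in the timeline have no effect on the limitation period under the stated rules.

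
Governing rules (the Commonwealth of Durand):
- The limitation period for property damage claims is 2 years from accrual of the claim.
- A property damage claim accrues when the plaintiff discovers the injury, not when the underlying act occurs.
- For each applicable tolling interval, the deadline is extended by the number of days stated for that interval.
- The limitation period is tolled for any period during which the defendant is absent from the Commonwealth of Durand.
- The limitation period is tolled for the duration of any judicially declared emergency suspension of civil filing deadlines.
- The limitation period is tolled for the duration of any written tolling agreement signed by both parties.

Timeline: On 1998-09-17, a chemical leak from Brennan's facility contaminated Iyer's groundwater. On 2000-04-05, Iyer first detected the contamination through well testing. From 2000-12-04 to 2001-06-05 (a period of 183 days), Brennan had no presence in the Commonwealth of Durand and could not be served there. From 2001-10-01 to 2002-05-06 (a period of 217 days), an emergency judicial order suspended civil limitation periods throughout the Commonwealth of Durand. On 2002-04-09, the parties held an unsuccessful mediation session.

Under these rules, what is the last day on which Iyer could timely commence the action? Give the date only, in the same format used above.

Under the discovery rule, the claim accrued on 2000-04-05, when Iyer discovered the injury — not on the 1998-09-17 date of the underlying act.
The untolled deadline — 2 years after 2000-04-05 — is 2002-04-05.
The period was tolled for 183 days by the defendant's absence from the jurisdiction (2000-12-04 to 2001-06-05), pushing the deadline to 2002-10-05.
The period was tolled for 217 days by the emergency suspension of filing deadlines (2001-10-01 to 2002-05-06), pushing the deadline to 2003-05-10.
Nothing else in the chronology tolls or restarts the period.

2003-05-10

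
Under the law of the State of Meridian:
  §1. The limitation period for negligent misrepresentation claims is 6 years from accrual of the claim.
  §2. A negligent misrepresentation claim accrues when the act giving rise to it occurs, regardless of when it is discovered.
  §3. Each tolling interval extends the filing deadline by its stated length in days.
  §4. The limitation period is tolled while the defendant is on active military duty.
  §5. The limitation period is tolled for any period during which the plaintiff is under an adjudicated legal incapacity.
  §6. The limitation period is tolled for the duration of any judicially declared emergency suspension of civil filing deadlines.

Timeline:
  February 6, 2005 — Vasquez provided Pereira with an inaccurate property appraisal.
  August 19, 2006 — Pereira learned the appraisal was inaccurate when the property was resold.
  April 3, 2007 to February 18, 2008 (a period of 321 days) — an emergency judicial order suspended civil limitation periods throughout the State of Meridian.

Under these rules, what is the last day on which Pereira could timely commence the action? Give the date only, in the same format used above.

Because the rule ties accrual to occurrence, the claim accrued on February 6, 2005, not on the August 19, 2006 discovery date.
Adding the 6 years base period to February 6, 2005 gives a deadline of February 6, 2011, before any tolling.
The emergency suspension of filing deadlines from April 3, 2007 to February 18, 2008 tolled the period for 321 days, extending the deadline to December 24, 2011.

December 24, 2011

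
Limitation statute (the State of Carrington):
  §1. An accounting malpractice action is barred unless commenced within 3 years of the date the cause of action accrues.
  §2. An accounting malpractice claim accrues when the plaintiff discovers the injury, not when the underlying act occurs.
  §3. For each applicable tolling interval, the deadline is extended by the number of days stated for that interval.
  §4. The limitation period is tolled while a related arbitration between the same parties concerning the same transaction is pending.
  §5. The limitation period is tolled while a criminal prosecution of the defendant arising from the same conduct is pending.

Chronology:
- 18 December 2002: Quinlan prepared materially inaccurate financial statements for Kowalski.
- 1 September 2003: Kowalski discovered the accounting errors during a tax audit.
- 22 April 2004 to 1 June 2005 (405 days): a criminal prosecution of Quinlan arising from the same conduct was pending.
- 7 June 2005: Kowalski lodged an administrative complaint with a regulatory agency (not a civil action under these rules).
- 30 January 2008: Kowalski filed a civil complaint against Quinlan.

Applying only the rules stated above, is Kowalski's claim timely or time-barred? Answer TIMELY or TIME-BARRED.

Accrual is tied to discovery, so the period began on 1 September 2003 rather than on 18 December 2002 when the act occurred.
The untolled deadline — 3 years after 1 September 2003 — is 1 September 2006.
Because the pending criminal prosecution ran from 22 April 2004 to 1 June 2005, the deadline is extended by 405 days to 11 October 2007.
Nothing else in the chronology tolls or restarts the period.
The 30 January 2008 filing falls after the 11 October 2007 deadline; the claim is time-barred.

TIME-BARRED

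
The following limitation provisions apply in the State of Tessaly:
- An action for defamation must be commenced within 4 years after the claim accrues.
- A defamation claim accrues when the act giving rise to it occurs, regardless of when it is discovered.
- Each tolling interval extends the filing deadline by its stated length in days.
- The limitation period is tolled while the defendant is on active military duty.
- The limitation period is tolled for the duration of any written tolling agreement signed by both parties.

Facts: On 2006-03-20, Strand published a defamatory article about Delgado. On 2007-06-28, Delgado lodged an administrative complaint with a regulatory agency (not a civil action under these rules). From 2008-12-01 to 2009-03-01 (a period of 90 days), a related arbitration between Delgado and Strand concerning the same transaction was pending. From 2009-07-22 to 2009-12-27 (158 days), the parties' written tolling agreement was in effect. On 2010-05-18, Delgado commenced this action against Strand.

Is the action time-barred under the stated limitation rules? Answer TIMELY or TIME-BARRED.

TIMELY

The claim accrued on 2006-03-20, the date of the act.
4 years from 2006-03-20 is 2010-03-20.
The written tolling agreement from 2009-07-22 to 2009-12-27 tolled the period for 158 days, extending the deadline to 2010-08-25.
Although a pending arbitration ran from 2008-12-01 to 2009-03-01, the stated rules do not make that a tolling event, so it is disregarded.
None of the other events listed affects the running of the period under the stated rules.
Filing on 2010-05-18 beat the 2010-08-25 deadline — the action is timely.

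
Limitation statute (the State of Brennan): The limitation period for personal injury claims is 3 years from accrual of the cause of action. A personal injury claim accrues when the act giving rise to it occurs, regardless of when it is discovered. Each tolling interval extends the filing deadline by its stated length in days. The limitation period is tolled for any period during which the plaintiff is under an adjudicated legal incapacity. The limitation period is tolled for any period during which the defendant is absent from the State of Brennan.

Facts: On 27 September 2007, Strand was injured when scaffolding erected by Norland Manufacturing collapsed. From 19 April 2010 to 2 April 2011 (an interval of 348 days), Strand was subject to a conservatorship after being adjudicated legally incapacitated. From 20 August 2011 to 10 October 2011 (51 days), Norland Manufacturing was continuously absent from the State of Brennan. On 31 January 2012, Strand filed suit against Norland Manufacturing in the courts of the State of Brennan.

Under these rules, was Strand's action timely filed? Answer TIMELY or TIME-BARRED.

The limitation period began to run on 27 September 2007.
3 years from 27 September 2007 is 27 September 2010.
The period was tolled for 348 days by the plaintiff's legal incapacity (19 April 2010 to 2 April 2011), pushing the deadline to 10 September 2011.
Because the defendant's absence from the jurisdiction ran from 20 August 2011 to 10 October 2011, the deadline is extended by 51 days to 31 October 2011.
Strand filed on 31 January 2012, after the 31 October 2011 deadline, so the action is time-barred.

TIME-BARRED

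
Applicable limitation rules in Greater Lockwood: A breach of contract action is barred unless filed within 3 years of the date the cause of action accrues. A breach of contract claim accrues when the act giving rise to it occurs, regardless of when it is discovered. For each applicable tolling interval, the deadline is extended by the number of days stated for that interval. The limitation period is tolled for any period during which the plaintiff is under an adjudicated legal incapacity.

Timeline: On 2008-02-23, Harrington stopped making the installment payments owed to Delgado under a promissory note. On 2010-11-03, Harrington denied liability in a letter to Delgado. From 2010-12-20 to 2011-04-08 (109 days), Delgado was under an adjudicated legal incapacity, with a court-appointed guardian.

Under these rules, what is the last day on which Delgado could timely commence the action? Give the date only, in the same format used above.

2011-06-12

The limitation period began to run on 2008-02-23.
3 years from 2008-02-23 is 2011-02-23.
The plaintiff's legal incapacity from 2010-12-20 to 2011-04-08 tolled the period for 109 days, extending the deadline to 2011-06-12.
None of the other events listed affects the running of the period under the stated rules.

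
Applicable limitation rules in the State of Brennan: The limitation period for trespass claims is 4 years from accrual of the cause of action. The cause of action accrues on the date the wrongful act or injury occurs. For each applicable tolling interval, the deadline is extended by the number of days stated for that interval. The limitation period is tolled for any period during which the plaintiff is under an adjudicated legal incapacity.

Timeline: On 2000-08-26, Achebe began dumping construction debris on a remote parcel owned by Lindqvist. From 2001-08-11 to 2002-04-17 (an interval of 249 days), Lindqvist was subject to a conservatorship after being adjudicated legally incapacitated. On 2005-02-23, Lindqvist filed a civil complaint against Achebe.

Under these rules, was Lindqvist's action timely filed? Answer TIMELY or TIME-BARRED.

The claim accrued on 2000-08-26, when the wrongful act occurred.
Adding the 4 years base period to 2000-08-26 gives a deadline of 2004-08-26, before any tolling.
The plaintiff's legal incapacity from 2001-08-11 to 2002-04-17 tolled the period for 249 days, extending the deadline to 2005-05-02.
Lindqvist filed on 2005-02-23, before the 2005-05-02 deadline, so the action is timely.

TIMELY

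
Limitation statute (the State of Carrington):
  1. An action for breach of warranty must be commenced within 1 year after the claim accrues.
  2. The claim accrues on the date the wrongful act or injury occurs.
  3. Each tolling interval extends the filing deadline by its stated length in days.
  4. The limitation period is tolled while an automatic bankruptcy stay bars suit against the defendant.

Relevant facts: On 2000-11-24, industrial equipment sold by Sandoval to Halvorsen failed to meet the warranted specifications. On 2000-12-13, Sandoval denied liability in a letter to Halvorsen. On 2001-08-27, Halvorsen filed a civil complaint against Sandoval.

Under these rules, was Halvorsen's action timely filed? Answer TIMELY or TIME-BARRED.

The claim accrued on 2000-11-24, the date of the act.
1 year from 2000-11-24 is 2001-11-24.
Nothing else in the chronology tolls or restarts the period.
Filing on 2001-08-27 beat the 2001-11-24 deadline — the action is timely.

TIMELY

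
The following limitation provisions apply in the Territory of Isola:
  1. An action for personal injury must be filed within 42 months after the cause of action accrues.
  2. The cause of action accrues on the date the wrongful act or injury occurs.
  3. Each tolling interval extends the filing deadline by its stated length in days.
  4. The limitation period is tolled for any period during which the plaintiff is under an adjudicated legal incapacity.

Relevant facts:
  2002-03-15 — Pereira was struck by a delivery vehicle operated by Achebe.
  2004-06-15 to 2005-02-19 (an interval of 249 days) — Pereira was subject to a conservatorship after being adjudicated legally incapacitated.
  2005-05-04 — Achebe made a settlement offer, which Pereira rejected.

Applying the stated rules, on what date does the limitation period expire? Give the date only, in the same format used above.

The claim accrued on 2002-03-15, when the wrongful act occurred.
The untolled deadline — 42 months after 2002-03-15 — is 2005-09-15.
The plaintiff's legal incapacity from 2004-06-15 to 2005-02-19 tolled the period for 249 days, extending the deadline to 2006-05-22.
Nothing else in the chronology tolls or restarts the period.

2006-05-22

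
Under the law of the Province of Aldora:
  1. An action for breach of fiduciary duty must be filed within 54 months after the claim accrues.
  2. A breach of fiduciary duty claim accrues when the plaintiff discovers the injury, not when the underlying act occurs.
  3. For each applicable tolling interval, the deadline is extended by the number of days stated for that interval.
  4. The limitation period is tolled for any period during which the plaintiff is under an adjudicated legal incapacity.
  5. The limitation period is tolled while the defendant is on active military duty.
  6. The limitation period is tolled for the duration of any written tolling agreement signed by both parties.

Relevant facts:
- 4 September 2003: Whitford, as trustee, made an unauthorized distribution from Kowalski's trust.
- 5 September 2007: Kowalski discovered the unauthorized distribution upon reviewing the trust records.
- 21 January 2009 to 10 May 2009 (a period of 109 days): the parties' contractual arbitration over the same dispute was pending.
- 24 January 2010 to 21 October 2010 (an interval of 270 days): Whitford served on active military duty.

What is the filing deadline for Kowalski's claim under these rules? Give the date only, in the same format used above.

30 November 2012

The claim did not accrue until Kowalski discovered the injury on 5 September 2007; the 4 September 2003 act date does not start the clock under the stated rule.
54 months from 5 September 2007 is 5 March 2012.
Because the defendant's active military service ran from 24 January 2010 to 21 October 2010, the deadline is extended by 270 days to 30 November 2012.
No stated provision tolls the period for a pending arbitration, so the interval from 21 January 2009 to 10 May 2009 has no effect on the deadline.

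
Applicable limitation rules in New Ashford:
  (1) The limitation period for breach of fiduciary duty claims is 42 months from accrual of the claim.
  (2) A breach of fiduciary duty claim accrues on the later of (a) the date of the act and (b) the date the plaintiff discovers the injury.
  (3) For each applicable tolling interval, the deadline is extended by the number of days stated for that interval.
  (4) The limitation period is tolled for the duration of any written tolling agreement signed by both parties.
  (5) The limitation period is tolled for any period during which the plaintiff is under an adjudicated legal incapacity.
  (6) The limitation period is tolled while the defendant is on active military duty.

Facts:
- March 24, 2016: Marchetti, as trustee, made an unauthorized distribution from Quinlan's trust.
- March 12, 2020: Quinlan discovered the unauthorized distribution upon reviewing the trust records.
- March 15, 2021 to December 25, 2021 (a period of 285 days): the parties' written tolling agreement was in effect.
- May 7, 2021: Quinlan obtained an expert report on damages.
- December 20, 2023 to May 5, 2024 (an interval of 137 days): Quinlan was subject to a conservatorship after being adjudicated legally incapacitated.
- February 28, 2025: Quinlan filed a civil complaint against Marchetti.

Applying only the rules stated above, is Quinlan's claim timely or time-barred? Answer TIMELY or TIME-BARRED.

TIME-BARRED

The claim accrued on March 12, 2020 — the later of the March 24, 2016 act and the March 12, 2020 discovery.
42 months from March 12, 2020 is September 12, 2023.
The written tolling agreement from March 15, 2021 to December 25, 2021 tolled the period for 285 days, extending the deadline to June 23, 2024.
Because the plaintiff's legal incapacity ran from December 20, 2023 to May 5, 2024, the deadline is extended by 137 days to November 7, 2024.
Nothing else in the chronology tolls or restarts the period.
Filing on February 28, 2025 missed the November 7, 2024 deadline — the action is time-barred.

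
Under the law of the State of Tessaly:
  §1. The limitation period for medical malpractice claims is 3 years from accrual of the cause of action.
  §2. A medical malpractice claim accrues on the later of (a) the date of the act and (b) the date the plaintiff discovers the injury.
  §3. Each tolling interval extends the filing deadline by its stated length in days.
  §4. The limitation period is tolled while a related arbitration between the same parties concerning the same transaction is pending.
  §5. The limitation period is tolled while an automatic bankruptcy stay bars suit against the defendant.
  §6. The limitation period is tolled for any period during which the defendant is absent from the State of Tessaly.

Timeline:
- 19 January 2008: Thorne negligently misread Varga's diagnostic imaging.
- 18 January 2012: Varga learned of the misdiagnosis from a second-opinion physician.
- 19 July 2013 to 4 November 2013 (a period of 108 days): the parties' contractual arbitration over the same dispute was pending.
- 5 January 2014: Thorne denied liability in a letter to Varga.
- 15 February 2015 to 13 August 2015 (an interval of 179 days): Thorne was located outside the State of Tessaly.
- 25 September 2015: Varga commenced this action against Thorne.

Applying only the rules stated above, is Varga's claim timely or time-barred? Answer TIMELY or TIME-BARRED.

TIMELY

The claim accrued on 18 January 2012 — the later of the 19 January 2008 act and the 18 January 2012 discovery.
The untolled deadline — 3 years after 18 January 2012 — is 18 January 2015.
The pending related arbitration from 19 July 2013 to 4 November 2013 tolled the period for 108 days, extending the deadline to 6 May 2015.
Because the defendant's absence from the jurisdiction ran from 15 February 2015 to 13 August 2015, the deadline is extended by 179 days to 1 November 2015.
None of the other events listed affects the running of the period under the stated rules.
The 25 September 2015 filing precedes the 1 November 2015 deadline; the claim is timely.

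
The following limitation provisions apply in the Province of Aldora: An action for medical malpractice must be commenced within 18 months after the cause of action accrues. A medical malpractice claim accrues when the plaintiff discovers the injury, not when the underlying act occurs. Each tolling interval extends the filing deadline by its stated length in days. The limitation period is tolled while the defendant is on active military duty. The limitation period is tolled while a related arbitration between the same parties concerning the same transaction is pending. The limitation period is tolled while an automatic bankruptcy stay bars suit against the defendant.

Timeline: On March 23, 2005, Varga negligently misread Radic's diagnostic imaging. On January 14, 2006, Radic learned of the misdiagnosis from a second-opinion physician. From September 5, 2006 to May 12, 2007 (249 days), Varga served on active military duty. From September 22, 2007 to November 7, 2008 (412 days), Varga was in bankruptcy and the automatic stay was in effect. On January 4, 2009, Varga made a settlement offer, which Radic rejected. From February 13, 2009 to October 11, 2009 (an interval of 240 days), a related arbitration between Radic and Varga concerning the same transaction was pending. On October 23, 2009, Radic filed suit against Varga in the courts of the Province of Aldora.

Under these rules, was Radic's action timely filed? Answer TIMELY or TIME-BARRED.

TIMELY

Accrual is tied to discovery, so the period began on January 14, 2006 rather than on March 23, 2005 when the act occurred.
Adding the 18 months base period to January 14, 2006 gives a deadline of July 14, 2007, before any tolling.
Because the defendant's active military service ran from September 5, 2006 to May 12, 2007, the deadline is extended by 249 days to March 19, 2008.
The automatic bankruptcy stay from September 22, 2007 to November 7, 2008 tolled the period for 412 days, extending the deadline to May 5, 2009.
Because the pending related arbitration ran from February 13, 2009 to October 11, 2009, the deadline is extended by 240 days to December 31, 2009.
None of the other events listed affects the running of the period under the stated rules.
Filing on October 23, 2009 beat the December 31, 2009 deadline — the action is timely.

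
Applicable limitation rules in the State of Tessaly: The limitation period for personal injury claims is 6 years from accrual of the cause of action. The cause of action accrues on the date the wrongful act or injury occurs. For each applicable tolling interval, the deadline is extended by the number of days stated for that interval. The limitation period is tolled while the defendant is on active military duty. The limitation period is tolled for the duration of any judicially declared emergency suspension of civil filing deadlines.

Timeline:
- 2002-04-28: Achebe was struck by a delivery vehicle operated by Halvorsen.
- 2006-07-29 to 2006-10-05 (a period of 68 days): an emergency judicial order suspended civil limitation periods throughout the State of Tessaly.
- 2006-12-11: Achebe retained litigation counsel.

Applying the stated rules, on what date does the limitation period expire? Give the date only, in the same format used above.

2008-07-05

The limitation period began to run on 2002-04-28.
The untolled deadline — 6 years after 2002-04-28 — is 2008-04-28.
The period was tolled for 68 days by the emergency suspension of filing deadlines (2006-07-29 to 2006-10-05), pushing the deadline to 2008-07-05.
Nothing else in the chronology tolls or restarts the period.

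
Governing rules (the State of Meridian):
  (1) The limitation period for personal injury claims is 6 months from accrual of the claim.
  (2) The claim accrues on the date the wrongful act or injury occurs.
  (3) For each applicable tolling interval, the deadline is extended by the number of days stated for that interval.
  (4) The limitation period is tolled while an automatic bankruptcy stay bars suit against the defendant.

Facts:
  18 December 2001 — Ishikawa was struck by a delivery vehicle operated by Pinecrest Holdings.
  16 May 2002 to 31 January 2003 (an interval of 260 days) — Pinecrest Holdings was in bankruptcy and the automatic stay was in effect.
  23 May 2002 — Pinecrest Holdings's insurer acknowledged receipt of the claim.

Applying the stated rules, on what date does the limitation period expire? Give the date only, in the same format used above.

The claim accrued on 18 December 2001, when the wrongful act occurred.
6 months from 18 December 2001 is 18 June 2002.
The period was tolled for 260 days by the automatic bankruptcy stay (16 May 2002 to 31 January 2003), pushing the deadline to 5 March 2003.
Nothing else in the chronology tolls or restarts the period.

5 March 2003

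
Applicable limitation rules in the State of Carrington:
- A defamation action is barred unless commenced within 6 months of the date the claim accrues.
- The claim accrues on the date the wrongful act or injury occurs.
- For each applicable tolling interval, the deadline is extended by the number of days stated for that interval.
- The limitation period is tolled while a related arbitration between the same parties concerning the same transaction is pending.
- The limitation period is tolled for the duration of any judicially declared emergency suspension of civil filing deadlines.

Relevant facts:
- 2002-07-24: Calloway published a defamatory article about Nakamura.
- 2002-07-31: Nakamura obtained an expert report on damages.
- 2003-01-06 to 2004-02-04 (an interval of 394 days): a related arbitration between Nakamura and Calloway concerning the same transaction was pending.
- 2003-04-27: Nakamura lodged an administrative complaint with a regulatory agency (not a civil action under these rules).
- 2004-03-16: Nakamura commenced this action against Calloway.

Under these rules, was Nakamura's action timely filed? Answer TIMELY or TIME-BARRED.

TIME-BARRED

The limitation period began to run on 2002-07-24.
Adding the 6 months base period to 2002-07-24 gives a deadline of 2003-01-24, before any tolling.
The pending related arbitration from 2003-01-06 to 2004-02-04 tolled the period for 394 days, extending the deadline to 2004-02-22.
The other events in the timeline have no effect on the limitation period under the stated rules.
Nakamura filed on 2004-03-16, after the 2004-02-22 deadline, so the action is time-barred.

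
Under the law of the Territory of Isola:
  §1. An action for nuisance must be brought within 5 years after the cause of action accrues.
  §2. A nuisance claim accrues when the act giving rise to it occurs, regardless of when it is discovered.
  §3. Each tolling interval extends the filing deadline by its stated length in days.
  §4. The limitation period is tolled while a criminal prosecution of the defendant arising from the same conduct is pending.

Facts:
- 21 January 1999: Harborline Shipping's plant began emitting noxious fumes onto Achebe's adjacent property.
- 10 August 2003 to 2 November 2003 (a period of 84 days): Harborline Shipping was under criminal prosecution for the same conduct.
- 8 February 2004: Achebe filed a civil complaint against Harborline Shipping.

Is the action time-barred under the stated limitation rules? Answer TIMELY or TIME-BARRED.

The cause of action accrued on 21 January 1999, the date of the act.
The untolled deadline — 5 years after 21 January 1999 — is 21 January 2004.
The period was tolled for 84 days by the pending criminal prosecution (10 August 2003 to 2 November 2003), pushing the deadline to 14 April 2004.
Achebe filed on 8 February 2004, before the 14 April 2004 deadline, so the action is timely.

TIMELY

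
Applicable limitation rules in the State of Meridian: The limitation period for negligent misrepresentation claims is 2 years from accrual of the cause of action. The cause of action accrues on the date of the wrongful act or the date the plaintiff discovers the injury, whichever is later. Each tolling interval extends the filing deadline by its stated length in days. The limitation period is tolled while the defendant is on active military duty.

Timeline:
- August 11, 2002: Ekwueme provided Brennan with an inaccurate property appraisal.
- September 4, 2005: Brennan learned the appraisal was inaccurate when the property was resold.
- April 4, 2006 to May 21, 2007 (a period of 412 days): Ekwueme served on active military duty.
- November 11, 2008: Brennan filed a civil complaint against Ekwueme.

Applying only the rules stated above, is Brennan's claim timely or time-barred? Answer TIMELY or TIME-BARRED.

TIME-BARRED

Because discovery on September 4, 2005 post-dates the August 11, 2002 act, accrual under the later-of rule falls on September 4, 2005.
2 years from September 4, 2005 is September 4, 2007.
Because the defendant's active military service ran from April 4, 2006 to May 21, 2007, the deadline is extended by 412 days to October 20, 2008.
Brennan filed on November 11, 2008, after the October 20, 2008 deadline, so the action is time-barred.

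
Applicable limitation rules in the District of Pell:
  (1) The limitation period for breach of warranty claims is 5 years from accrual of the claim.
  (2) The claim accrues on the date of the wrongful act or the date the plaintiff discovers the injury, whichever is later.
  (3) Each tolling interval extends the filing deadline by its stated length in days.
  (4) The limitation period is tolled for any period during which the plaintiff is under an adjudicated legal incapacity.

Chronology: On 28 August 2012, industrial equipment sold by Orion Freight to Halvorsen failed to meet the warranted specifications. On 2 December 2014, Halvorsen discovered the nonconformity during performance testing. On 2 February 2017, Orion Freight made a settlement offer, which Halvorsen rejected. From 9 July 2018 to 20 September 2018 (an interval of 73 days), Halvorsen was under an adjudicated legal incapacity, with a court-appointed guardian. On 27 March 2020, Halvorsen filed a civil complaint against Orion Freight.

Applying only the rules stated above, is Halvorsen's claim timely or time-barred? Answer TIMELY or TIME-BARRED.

Taking the later of the act (28 August 2012) and discovery (2 December 2014), the claim accrued on 2 December 2014.
5 years from 2 December 2014 is 2 December 2019.
The plaintiff's legal incapacity from 9 July 2018 to 20 September 2018 tolled the period for 73 days, extending the deadline to 13 February 2020.
Nothing else in the chronology tolls or restarts the period.
Halvorsen filed on 27 March 2020, after the 13 February 2020 deadline, so the action is time-barred.

TIME-BARRED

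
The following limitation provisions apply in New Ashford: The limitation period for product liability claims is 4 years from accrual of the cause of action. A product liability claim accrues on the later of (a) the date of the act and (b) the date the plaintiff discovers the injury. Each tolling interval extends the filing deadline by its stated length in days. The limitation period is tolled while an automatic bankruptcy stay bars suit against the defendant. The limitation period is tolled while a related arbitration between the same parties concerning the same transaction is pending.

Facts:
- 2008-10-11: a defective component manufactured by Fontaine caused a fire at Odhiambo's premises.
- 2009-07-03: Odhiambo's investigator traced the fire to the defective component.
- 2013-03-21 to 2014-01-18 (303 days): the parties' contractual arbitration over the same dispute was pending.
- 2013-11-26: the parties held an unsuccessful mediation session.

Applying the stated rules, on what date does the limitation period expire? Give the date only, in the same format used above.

The claim accrued on 2009-07-03 — the later of the 2008-10-11 act and the 2009-07-03 discovery.
4 years from 2009-07-03 is 2013-07-03.
The pending related arbitration from 2013-03-21 to 2014-01-18 tolled the period for 303 days, extending the deadline to 2014-05-02.
None of the other events listed affects the running of the period under the stated rules.

2014-05-02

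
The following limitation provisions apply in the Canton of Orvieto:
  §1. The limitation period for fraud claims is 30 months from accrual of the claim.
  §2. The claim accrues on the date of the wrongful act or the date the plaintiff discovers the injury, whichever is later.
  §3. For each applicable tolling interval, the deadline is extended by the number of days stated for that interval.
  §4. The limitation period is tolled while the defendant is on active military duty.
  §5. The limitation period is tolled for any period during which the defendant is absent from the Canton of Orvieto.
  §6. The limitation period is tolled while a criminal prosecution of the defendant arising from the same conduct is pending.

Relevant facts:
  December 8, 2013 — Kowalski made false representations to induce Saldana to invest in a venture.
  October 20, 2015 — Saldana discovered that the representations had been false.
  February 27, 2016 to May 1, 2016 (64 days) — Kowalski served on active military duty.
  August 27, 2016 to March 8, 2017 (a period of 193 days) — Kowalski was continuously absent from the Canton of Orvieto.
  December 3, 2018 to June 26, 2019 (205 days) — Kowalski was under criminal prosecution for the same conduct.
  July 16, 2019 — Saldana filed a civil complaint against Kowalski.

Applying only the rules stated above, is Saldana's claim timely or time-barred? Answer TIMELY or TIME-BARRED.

Because discovery on October 20, 2015 post-dates the December 8, 2013 act, accrual under the later-of rule falls on October 20, 2015.
The untolled deadline — 30 months after October 20, 2015 — is April 20, 2018.
The defendant's active military service from February 27, 2016 to May 1, 2016 tolled the period for 64 days, extending the deadline to June 23, 2018.
Because the defendant's absence from the jurisdiction ran from August 27, 2016 to March 8, 2017, the deadline is extended by 193 days to January 2, 2019.
The period was tolled for 205 days by the pending criminal prosecution (December 3, 2018 to June 26, 2019), pushing the deadline to July 26, 2019.
Filing on July 16, 2019 beat the July 26, 2019 deadline — the action is timely.

TIMELY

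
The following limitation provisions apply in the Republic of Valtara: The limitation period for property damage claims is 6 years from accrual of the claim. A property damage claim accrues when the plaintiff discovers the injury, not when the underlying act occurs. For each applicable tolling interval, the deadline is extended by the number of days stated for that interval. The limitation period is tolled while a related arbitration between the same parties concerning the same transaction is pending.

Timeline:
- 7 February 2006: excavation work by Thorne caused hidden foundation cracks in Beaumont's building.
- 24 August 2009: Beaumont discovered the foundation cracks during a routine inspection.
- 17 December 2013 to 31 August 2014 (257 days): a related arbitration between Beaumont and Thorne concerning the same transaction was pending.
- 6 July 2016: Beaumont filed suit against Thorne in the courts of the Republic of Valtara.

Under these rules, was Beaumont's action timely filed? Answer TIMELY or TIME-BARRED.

Under the discovery rule, the claim accrued on 24 August 2009, when Beaumont discovered the injury — not on the 7 February 2006 date of the underlying act.
6 years from 24 August 2009 is 24 August 2015.
The period was tolled for 257 days by the pending related arbitration (17 December 2013 to 31 August 2014), pushing the deadline to 7 May 2016.
Beaumont filed on 6 July 2016, after the 7 May 2016 deadline, so the action is time-barred.

TIME-BARRED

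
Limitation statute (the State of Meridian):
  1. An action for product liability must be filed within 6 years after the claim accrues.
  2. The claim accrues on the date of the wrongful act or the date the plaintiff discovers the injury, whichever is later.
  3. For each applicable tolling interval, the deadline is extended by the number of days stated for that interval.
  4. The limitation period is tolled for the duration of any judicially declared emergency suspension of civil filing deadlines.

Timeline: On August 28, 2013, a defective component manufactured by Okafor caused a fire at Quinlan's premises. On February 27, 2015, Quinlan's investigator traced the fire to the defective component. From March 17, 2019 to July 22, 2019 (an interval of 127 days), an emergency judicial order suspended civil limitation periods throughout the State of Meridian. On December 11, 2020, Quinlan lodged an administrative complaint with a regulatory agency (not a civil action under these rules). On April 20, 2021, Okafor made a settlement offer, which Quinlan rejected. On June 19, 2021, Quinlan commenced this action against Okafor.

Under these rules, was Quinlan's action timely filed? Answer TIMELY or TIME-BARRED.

Because discovery on February 27, 2015 post-dates the August 28, 2013 act, accrual under the later-of rule falls on February 27, 2015.
Adding the 6 years base period to February 27, 2015 gives a deadline of February 27, 2021, before any tolling.
The period was tolled for 127 days by the emergency suspension of filing deadlines (March 17, 2019 to July 22, 2019), pushing the deadline to July 4, 2021.
The other events in the timeline have no effect on the limitation period under the stated rules.
Quinlan filed on June 19, 2021, before the July 4, 2021 deadline, so the action is timely.

TIMELY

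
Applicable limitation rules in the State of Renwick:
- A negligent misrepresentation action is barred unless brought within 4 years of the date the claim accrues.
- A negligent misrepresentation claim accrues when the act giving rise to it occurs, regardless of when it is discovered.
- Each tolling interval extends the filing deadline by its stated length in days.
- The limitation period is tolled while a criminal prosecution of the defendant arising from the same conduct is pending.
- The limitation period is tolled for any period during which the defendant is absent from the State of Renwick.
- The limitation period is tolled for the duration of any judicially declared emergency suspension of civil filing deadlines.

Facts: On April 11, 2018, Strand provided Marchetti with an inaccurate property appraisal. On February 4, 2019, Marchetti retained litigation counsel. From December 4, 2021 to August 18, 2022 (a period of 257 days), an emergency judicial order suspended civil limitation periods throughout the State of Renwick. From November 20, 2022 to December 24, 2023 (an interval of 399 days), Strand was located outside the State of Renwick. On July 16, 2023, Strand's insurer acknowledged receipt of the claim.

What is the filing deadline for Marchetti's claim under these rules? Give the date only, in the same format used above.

The limitation period began to run on April 11, 2018.
The untolled deadline — 4 years after April 11, 2018 — is April 11, 2022.
Because the emergency suspension of filing deadlines ran from December 4, 2021 to August 18, 2022, the deadline is extended by 257 days to December 24, 2022.
The defendant's absence from the jurisdiction from November 20, 2022 to December 24, 2023 tolled the period for 399 days, extending the deadline to January 27, 2024.
None of the other events listed affects the running of the period under the stated rules.

January 27, 2024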